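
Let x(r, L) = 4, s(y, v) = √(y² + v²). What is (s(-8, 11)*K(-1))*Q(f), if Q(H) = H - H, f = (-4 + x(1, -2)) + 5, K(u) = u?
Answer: 0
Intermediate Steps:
s(y, v) = √(v² + y²)
f = 5 (f = (-4 + 4) + 5 = 0 + 5 = 5)
Q(H) = 0
(s(-8, 11)*K(-1))*Q(f) = (√(11² + (-8)²)*(-1))*0 = (√(121 + 64)*(-1))*0 = (√185*(-1))*0 = -√185*0 = 0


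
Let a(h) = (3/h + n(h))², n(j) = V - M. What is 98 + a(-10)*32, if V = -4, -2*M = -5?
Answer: 39442/25 ≈ 1577.7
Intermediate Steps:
M = 5/2 (M = -½*(-5) = 5/2 ≈ 2.5000)
n(j) = -13/2 (n(j) = -4 - 1*5/2 = -4 - 5/2 = -13/2)
a(h) = (-13/2 + 3/h)² (a(h) = (3/h - 13/2)² = (-13/2 + 3/h)²)
98 + a(-10)*32 = 98 + ((¼)*(-6 + 13*(-10))²/(-10)²)*32 = 98 + ((¼)*(1/100)*(-6 - 130)²)*32 = 98 + ((¼)*(1/100)*(-136)²)*32 = 98 + ((¼)*(1/100)*18496)*32 = 98 + (1156/25)*32 = 98 + 36992/25 = 39442/25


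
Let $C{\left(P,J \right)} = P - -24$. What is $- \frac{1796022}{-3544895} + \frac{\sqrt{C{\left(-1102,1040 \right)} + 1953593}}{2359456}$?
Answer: $\frac{1796022}{3544895} + \frac{\sqrt{1952515}}{2359456} \approx 0.50724$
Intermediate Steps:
$C{\left(P,J \right)} = 24 + P$ ($C{\left(P,J \right)} = P + 24 = 24 + P$)
$- \frac{1796022}{-3544895} + \frac{\sqrt{C{\left(-1102,1040 \right)} + 1953593}}{2359456} = - \frac{1796022}{-3544895} + \frac{\sqrt{\left(24 - 1102\right) + 1953593}}{2359456} = \left(-1796022\right) \left(- \frac{1}{3544895}\right) + \sqrt{-1078 + 1953593} \cdot \frac{1}{2359456} = \frac{1796022}{3544895} + \sqrt{1952515} \cdot \frac{1}{2359456} = \frac{1796022}{3544895} + \frac{\sqrt{1952515}}{2359456}$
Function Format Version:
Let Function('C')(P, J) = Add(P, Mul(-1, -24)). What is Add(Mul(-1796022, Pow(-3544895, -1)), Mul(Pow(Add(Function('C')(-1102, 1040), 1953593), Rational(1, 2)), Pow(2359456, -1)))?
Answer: Add(Rational(1796022, 3544895), Mul(Rational(1, 2359456), Pow(1952515, Rational(1, 2)))) ≈ 0.50724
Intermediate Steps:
Function('C')(P, J) = Add(24, P) (Function('C')(P, J) = Add(P, 24) = Add(24, P))
Add(Mul(-1796022, Pow(-3544895, -1)), Mul(Pow(Add(Function('C')(-1102, 1040), 1953593), Rational(1, 2)), Pow(2359456, -1))) = Add(Mul(-1796022, Pow(-3544895, -1)), Mul(Pow(Add(Add(24, -1102), 1953593), Rational(1, 2)), Pow(2359456, -1))) = Add(Mul(-1796022, Rational(-1, 3544895)), Mul(Pow(Add(-1078, 1953593), Rational(1, 2)), Rational(1, 2359456))) = Add(Rational(1796022, 3544895), Mul(Pow(1952515, Rational(1, 2)), Rational(1, 2359456))) = Add(Rational(1796022, 3544895), Mul(Rational(1, 2359456), Pow(1952515, Rational(1, 2))))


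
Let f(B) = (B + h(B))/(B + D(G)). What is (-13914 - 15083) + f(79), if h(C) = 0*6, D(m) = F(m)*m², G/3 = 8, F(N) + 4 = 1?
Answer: -47816132/1649 ≈ -28997.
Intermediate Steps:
F(N) = -3 (F(N) = -4 + 1 = -3)
G = 24 (G = 3*8 = 24)
D(m) = -3*m²
h(C) = 0
f(B) = B/(-1728 + B) (f(B) = (B + 0)/(B - 3*24²) = B/(B - 3*576) = B/(B - 1728) = B/(-1728 + B))
(-13914 - 15083) + f(79) = (-13914 - 15083) + 79/(-1728 + 79) = -28997 + 79/(-1649) = -28997 + 79*(-1/1649) = -28997 - 79/1649 = -47816132/1649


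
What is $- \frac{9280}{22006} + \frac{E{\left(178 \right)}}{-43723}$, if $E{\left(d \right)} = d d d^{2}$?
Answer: $- \frac{11045848918288}{481084169} \approx -22960.0$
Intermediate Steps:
$E{\left(d \right)} = d^{4}$ ($E{\left(d \right)} = d^{2} d^{2} = d^{4}$)
$- \frac{9280}{22006} + \frac{E{\left(178 \right)}}{-43723} = - \frac{9280}{22006} + \frac{178^{4}}{-43723} = \left(-9280\right) \frac{1}{22006} + 1003875856 \left(- \frac{1}{43723}\right) = - \frac{4640}{11003} - \frac{1003875856}{43723} = - \frac{11045848918288}{481084169}$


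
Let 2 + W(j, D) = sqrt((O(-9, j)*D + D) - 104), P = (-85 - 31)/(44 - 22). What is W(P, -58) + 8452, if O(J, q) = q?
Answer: 8450 + sqrt(17402)/11 ≈ 8462.0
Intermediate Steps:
P = -58/11 (P = -116/22 = -116*1/22 = -58/11 ≈ -5.2727)
W(j, D) = -2 + sqrt(-104 + D + D*j) (W(j, D) = -2 + sqrt((j*D + D) - 104) = -2 + sqrt((D*j + D) - 104) = -2 + sqrt((D + D*j) - 104) = -2 + sqrt(-104 + D + D*j))
W(P, -58) + 8452 = (-2 + sqrt(-104 - 58 - 58*(-58/11))) + 8452 = (-2 + sqrt(-104 - 58 + 3364/11)) + 8452 = (-2 + sqrt(1582/11)) + 8452 = (-2 + sqrt(17402)/11) + 8452 = 8450 + sqrt(17402)/11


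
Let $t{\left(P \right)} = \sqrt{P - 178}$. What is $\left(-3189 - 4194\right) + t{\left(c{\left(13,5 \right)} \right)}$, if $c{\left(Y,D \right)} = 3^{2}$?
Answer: $-7383 + 13 i \approx -7383.0 + 13.0 i$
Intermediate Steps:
$c{\left(Y,D \right)} = 9$
$t{\left(P \right)} = \sqrt{-178 + P}$
$\left(-3189 - 4194\right) + t{\left(c{\left(13,5 \right)} \right)} = \left(-3189 - 4194\right) + \sqrt{-178 + 9} = -7383 + \sqrt{-169} = -7383 + 13 i$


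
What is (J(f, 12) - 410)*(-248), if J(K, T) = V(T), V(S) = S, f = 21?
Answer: 98704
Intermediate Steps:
J(K, T) = T
(J(f, 12) - 410)*(-248) = (12 - 410)*(-248) = -398*(-248) = 98704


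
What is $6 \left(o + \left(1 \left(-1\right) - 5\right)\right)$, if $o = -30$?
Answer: $-216$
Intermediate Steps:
$6 \left(o + \left(1 \left(-1\right) - 5\right)\right) = 6 \left(-30 + \left(1 \left(-1\right) - 5\right)\right) = 6 \left(-30 - 6\right) = 6 \left(-36\right) = -216$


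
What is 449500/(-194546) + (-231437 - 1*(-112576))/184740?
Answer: -53082281053/17970214020 ≈ -2.9539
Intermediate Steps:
449500/(-194546) + (-231437 - 1*(-112576))/184740 = 449500*(-1/194546) + (-231437 + 112576)*(1/184740) = -224750/97273 - 118861*1/184740 = -224750/97273 - 118861/184740 = -53082281053/17970214020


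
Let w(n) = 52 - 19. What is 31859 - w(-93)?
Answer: 31826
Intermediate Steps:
w(n) = 33
31859 - w(-93) = 31859 - 1*33 = 31859 - 33 = 31826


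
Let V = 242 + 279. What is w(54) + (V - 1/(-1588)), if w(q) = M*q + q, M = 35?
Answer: 3914421/1588 ≈ 2465.0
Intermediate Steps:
V = 521
w(q) = 36*q (w(q) = 35*q + q = 36*q)
w(54) + (V - 1/(-1588)) = 36*54 + (521 - 1/(-1588)) = 1944 + (521 - 1*(-1/1588)) = 1944 + (521 + 1/1588) = 1944 + 827349/1588 = 3914421/1588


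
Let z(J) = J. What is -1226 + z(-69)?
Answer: -1295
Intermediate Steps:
-1226 + z(-69) = -1226 - 69 = -1295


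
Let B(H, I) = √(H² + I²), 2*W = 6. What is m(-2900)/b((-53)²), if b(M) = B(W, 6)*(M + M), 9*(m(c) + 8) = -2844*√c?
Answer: -4*√5/42135 - 316*I*√145/8427 ≈ -0.00021228 - 0.45154*I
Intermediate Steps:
W = 3 (W = (½)*6 = 3)
m(c) = -8 - 316*√c (m(c) = -8 + (-2844*√c)/9 = -8 - 316*√c)
b(M) = 6*M*√5 (b(M) = √(3² + 6²)*(M + M) = √(9 + 36)*(2*M) = √45*(2*M) = (3*√5)*(2*M) = 6*M*√5)
m(-2900)/b((-53)²) = (-8 - 3160*I*√29)/((6*(-53)²*√5)) = (-8 - 3160*I*√29)/((6*2809*√5)) = (-8 - 3160*I*√29)/((16854*√5)) = (-8 - 3160*I*√29)*(√5/84270) = √5*(-8 - 3160*I*√29)/84270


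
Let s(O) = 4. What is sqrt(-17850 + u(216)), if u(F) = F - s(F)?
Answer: I*sqrt(17638) ≈ 132.81*I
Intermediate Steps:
u(F) = -4 + F (u(F) = F - 1*4 = F - 4 = -4 + F)
sqrt(-17850 + u(216)) = sqrt(-17850 + (-4 + 216)) = sqrt(-17850 + 212) = sqrt(-17638) = I*sqrt(17638)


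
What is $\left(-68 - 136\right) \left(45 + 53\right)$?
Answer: $-19992$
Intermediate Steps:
$\left(-68 - 136\right) \left(45 + 53\right) = \left(-204\right) 98 = -19992$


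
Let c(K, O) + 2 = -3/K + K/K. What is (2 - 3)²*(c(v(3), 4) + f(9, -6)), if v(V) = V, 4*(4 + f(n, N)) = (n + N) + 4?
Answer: -17/4 ≈ -4.2500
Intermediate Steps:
f(n, N) = -3 + N/4 + n/4 (f(n, N) = -4 + ((n + N) + 4)/4 = -4 + ((N + n) + 4)/4 = -4 + (4 + N + n)/4 = -4 + (1 + N/4 + n/4) = -3 + N/4 + n/4)
c(K, O) = -1 - 3/K (c(K, O) = -2 + (-3/K + K/K) = -2 + (-3/K + 1) = -2 + (1 - 3/K) = -1 - 3/K)
(2 - 3)²*(c(v(3), 4) + f(9, -6)) = (2 - 3)²*((-3 - 1*3)/3 + (-3 + (¼)*(-6) + (¼)*9)) = (-1)²*((-3 - 3)/3 + (-3 - 3/2 + 9/4)) = 1*((⅓)*(-6) - 9/4) = 1*(-2 - 9/4) = 1*(-17/4) = -17/4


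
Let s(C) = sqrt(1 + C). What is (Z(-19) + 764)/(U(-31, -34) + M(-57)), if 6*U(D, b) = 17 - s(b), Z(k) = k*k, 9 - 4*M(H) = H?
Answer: 783000/13489 + 6750*I*sqrt(33)/13489 ≈ 58.047 + 2.8746*I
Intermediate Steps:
M(H) = 9/4 - H/4
Z(k) = k**2
U(D, b) = 17/6 - sqrt(1 + b)/6 (U(D, b) = (17 - sqrt(1 + b))/6 = 17/6 - sqrt(1 + b)/6)
(Z(-19) + 764)/(U(-31, -34) + M(-57)) = ((-19)**2 + 764)/((17/6 - sqrt(1 - 34)/6) + (9/4 - 1/4*(-57))) = (361 + 764)/((17/6 - I*sqrt(33)/6) + (9/4 + 57/4)) = 1125/((17/6 - I*sqrt(33)/6) + 33/2) = 1125/(58/3 - I*sqrt(33)/6)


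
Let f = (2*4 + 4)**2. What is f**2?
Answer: 20736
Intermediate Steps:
f = 144 (f = (8 + 4)**2 = 12**2 = 144)
f**2 = 144**2 = 20736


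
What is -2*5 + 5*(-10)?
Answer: -60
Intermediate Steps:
-2*5 + 5*(-10) = -10 - 50 = -60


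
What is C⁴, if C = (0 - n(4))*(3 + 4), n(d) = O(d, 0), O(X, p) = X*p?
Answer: 0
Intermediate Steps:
n(d) = 0 (n(d) = d*0 = 0)
C = 0 (C = (0 - 1*0)*(3 + 4) = (0 + 0)*7 = 0*7 = 0)
C⁴ = 0⁴ = 0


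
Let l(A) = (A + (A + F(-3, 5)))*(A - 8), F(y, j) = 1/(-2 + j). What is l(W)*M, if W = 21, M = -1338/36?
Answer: -368173/18 ≈ -20454.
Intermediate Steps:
M = -223/6 (M = -1338*1/36 = -223/6 ≈ -37.167)
l(A) = (-8 + A)*(1/3 + 2*A) (l(A) = (A + (A + 1/(-2 + 5)))*(A - 8) = (A + (A + 1/3))*(-8 + A) = (A + (1/3 + A))*(-8 + A) = (1/3 + 2*A)*(-8 + A) = (-8 + A)*(1/3 + 2*A))
l(W)*M = (-8/3 + 2*21**2 - 47/3*21)*(-223/6) = (-8/3 + 2*441 - 329)*(-223/6) = (-8/3 + 882 - 329)*(-223/6) = (1651/3)*(-223/6) = -368173/18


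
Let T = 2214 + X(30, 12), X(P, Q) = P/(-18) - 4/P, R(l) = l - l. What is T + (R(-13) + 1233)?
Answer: 17226/5 ≈ 3445.2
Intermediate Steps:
R(l) = 0
X(P, Q) = -4/P - P/18 (X(P, Q) = P*(-1/18) - 4/P = -P/18 - 4/P = -4/P - P/18)
T = 11061/5 (T = 2214 + (-4/30 - 1/18*30) = 2214 + (-4*1/30 - 5/3) = 2214 + (-2/15 - 5/3) = 2214 - 9/5 = 11061/5 ≈ 2212.2)
T + (R(-13) + 1233) = 11061/5 + (0 + 1233) = 11061/5 + 1233 = 17226/5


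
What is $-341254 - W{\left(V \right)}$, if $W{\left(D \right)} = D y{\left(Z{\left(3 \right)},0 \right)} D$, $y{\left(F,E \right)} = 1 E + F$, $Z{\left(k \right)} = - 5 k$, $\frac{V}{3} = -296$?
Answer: $11486906$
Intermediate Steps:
$V = -888$ ($V = 3 \left(-296\right) = -888$)
$y{\left(F,E \right)} = E + F$
$W{\left(D \right)} = - 15 D^{2}$ ($W{\left(D \right)} = D \left(0 - 15\right) D = D \left(-15\right) D = - 15 D D = - 15 D^{2}$)
$-341254 - W{\left(V \right)} = -341254 - - 15 \left(-888\right)^{2} = -341254 - \left(-15\right) 788544 = -341254 - -11828160 = -341254 + 11828160 = 11486906$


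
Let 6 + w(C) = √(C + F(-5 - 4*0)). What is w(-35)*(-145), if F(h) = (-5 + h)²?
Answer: 870 - 145*√65 ≈ -299.03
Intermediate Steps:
w(C) = -6 + √(100 + C) (w(C) = -6 + √(C + (-5 + (-5 - 4*0))²) = -6 + √(C + (-5 + (-5 + 0))²) = -6 + √(C + (-5 - 5)²) = -6 + √(C + (-10)²) = -6 + √(C + 100) = -6 + √(100 + C))
w(-35)*(-145) = (-6 + √(100 - 35))*(-145) = (-6 + √65)*(-145) = 870 - 145*√65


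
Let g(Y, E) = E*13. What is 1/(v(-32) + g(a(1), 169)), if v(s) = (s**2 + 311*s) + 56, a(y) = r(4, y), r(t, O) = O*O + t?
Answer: -1/6675 ≈ -0.00014981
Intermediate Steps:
r(t, O) = t + O**2 (r(t, O) = O**2 + t = t + O**2)
a(y) = 4 + y**2
g(Y, E) = 13*E
v(s) = 56 + s**2 + 311*s
1/(v(-32) + g(a(1), 169)) = 1/((56 + (-32)**2 + 311*(-32)) + 13*169) = 1/((56 + 1024 - 9952) + 2197) = 1/(-8872 + 2197) = 1/(-6675) = -1/6675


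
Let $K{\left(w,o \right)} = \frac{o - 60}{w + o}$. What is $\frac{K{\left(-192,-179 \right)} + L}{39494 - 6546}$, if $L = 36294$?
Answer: $\frac{13465313}{12223708} \approx 1.1016$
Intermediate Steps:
$K{\left(w,o \right)} = \frac{-60 + o}{o + w}$
$\frac{K{\left(-192,-179 \right)} + L}{39494 - 6546} = \frac{\frac{-60 - 179}{-179 - 192} + 36294}{39494 - 6546} = \frac{\frac{1}{-371} \left(-239\right) + 36294}{32948} = \left(\left(- \frac{1}{371}\right) \left(-239\right) + 36294\right) \frac{1}{32948} = \left(\frac{239}{371} + 36294\right) \frac{1}{32948} = \frac{13465313}{371} \cdot \frac{1}{32948} = \frac{13465313}{12223708}$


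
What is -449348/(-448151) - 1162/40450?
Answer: 8827687569/9063853975 ≈ 0.97394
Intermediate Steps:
-449348/(-448151) - 1162/40450 = -449348*(-1/448151) - 1162*1/40450 = 449348/448151 - 581/20225 = 8827687569/9063853975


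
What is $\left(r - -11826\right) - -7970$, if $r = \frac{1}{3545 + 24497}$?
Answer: $\frac{555119433}{28042} \approx 19796.0$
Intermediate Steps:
$r = \frac{1}{28042} \approx 3.5661 \cdot 10^{-5}$
$\left(r - -11826\right) - -7970 = \left(\frac{1}{28042} - -11826\right) - -7970 = \left(\frac{1}{28042} + 11826\right) + 7970 = \frac{331624693}{28042} + 7970 = \frac{555119433}{28042}$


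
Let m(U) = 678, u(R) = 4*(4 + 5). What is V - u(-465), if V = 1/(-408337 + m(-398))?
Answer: -14675725/407659 ≈ -36.000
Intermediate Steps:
u(R) = 36 (u(R) = 4*9 = 36)
V = -1/407659 (V = 1/(-408337 + 678) = 1/(-407659) = -1/407659 ≈ -2.4530e-6)
V - u(-465) = -1/407659 - 1*36 = -1/407659 - 36 = -14675725/407659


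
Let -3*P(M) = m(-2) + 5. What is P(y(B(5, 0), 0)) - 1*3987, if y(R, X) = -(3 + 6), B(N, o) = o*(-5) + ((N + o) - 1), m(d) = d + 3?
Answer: -3989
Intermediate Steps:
m(d) = 3 + d
B(N, o) = -1 + N - 4*o (B(N, o) = -5*o + (-1 + N + o) = -1 + N - 4*o)
y(R, X) = -9 (y(R, X) = -1*9 = -9)
P(M) = -2 (P(M) = -((3 - 2) + 5)/3 = -(1 + 5)/3 = -⅓*6 = -2)
P(y(B(5, 0), 0)) - 1*3987 = -2 - 1*3987 = -2 - 3987 = -3989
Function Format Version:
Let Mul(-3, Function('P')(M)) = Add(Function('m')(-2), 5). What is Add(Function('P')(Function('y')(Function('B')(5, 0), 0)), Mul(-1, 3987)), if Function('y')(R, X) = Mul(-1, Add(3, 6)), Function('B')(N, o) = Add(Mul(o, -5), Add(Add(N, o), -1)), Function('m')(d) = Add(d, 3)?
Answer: -3989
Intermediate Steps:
Function('m')(d) = Add(3, d)
Function('B')(N, o) = Add(-1, N, Mul(-4, o)) (Function('B')(N, o) = Add(Mul(-5, o), Add(-1, N, o)) = Add(-1, N, Mul(-4, o)))
Function('y')(R, X) = -9 (Function('y')(R, X) = Mul(-1, 9) = -9)
Function('P')(M) = -2 (Function('P')(M) = Mul(Rational(-1, 3), Add(Add(3, -2), 5)) = Mul(Rational(-1, 3), Add(1, 5)) = Mul(Rational(-1, 3), 6) = -2)
Add(Function('P')(Function('y')(Function('B')(5, 0), 0)), Mul(-1, 3987)) = Add(-2, Mul(-1, 3987)) = Add(-2, -3987) = -3989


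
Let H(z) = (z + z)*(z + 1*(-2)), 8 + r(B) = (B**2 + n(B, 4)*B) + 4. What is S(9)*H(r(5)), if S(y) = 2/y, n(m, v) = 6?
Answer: 3332/3 ≈ 1110.7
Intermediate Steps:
r(B) = -4 + B**2 + 6*B (r(B) = -8 + ((B**2 + 6*B) + 4) = -8 + (4 + B**2 + 6*B) = -4 + B**2 + 6*B)
H(z) = 2*z*(-2 + z) (H(z) = (2*z)*(z - 2) = (2*z)*(-2 + z) = 2*z*(-2 + z))
S(9)*H(r(5)) = (2/9)*(2*(-4 + 5**2 + 6*5)*(-2 + (-4 + 5**2 + 6*5))) = (2*(1/9))*(2*(-4 + 25 + 30)*(-2 + (-4 + 25 + 30))) = 2*(2*51*(-2 + 51))/9 = 2*(2*51*49)/9 = (2/9)*4998 = 3332/3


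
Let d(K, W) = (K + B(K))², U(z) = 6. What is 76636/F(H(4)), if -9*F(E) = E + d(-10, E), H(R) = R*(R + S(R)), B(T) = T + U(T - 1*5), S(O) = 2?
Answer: -172431/55 ≈ -3135.1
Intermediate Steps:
B(T) = 6 + T (B(T) = T + 6 = 6 + T)
H(R) = R*(2 + R) (H(R) = R*(R + 2) = R*(2 + R))
d(K, W) = (6 + 2*K)² (d(K, W) = (K + (6 + K))² = (6 + 2*K)²)
F(E) = -196/9 - E/9 (F(E) = -(E + 4*(3 - 10)²)/9 = -(E + 4*(-7)²)/9 = -(E + 4*49)/9 = -(E + 196)/9 = -(196 + E)/9 = -196/9 - E/9)
76636/F(H(4)) = 76636/(-196/9 - 4*(2 + 4)/9) = 76636/(-196/9 - 4*6/9) = 76636/(-196/9 - ⅑*24) = 76636/(-196/9 - 8/3) = 76636/(-220/9) = 76636*(-9/220) = -172431/55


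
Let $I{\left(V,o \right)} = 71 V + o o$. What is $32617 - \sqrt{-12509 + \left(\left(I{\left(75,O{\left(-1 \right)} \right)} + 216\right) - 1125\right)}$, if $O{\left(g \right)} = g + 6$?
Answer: $32617 - 2 i \sqrt{2017} \approx 32617.0 - 89.822 i$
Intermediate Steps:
$O{\left(g \right)} = 6 + g$
$I{\left(V,o \right)} = o^{2} + 71 V$ ($I{\left(V,o \right)} = 71 V + o^{2} = o^{2} + 71 V$)
$32617 - \sqrt{-12509 + \left(\left(I{\left(75,O{\left(-1 \right)} \right)} + 216\right) - 1125\right)} = 32617 - \sqrt{-12509 + \left(\left(\left(\left(6 - 1\right)^{2} + 71 \cdot 75\right) + 216\right) - 1125\right)} = 32617 - \sqrt{-12509 + \left(\left(\left(5^{2} + 5325\right) + 216\right) - 1125\right)} = 32617 - \sqrt{-12509 + \left(\left(\left(25 + 5325\right) + 216\right) - 1125\right)} = 32617 - \sqrt{-12509 + \left(\left(5350 + 216\right) - 1125\right)} = 32617 - \sqrt{-12509 + \left(5566 - 1125\right)} = 32617 - \sqrt{-12509 + 4441} = 32617 - \sqrt{-8068} = 32617 - 2 i \sqrt{2017}$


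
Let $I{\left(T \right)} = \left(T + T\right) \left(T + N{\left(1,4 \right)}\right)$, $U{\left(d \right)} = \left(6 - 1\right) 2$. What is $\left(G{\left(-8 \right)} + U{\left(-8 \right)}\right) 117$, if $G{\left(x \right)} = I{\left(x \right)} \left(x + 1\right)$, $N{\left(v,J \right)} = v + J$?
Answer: $-38142$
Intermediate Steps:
$U{\left(d \right)} = 10$ ($U{\left(d \right)} = 5 \cdot 2 = 10$)
$N{\left(v,J \right)} = J + v$
$I{\left(T \right)} = 2 T \left(5 + T\right)$ ($I{\left(T \right)} = \left(T + T\right) \left(T + \left(4 + 1\right)\right) = 2 T \left(T + 5\right) = 2 T \left(5 + T\right)$)
$G{\left(x \right)} = 2 x \left(1 + x\right) \left(5 + x\right)$ ($G{\left(x \right)} = 2 x \left(5 + x\right) \left(x + 1\right) = 2 x \left(5 + x\right) \left(1 + x\right) = 2 x \left(1 + x\right) \left(5 + x\right)$)
$\left(G{\left(-8 \right)} + U{\left(-8 \right)}\right) 117 = \left(2 \left(-8\right) \left(1 - 8\right) \left(5 - 8\right) + 10\right) 117 = \left(2 \left(-8\right) \left(-7\right) \left(-3\right) + 10\right) 117 = \left(-336 + 10\right) 117 = \left(-326\right) 117 = -38142$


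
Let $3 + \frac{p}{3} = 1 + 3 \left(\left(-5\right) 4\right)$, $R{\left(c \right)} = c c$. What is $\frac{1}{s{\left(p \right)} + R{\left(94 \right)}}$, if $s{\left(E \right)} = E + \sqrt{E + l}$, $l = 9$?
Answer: $\frac{8650}{74822677} - \frac{i \sqrt{177}}{74822677} \approx 0.00011561 - 1.7781 \cdot 10^{-7} i$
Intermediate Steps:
$R{\left(c \right)} = c^{2}$
$p = -186$ ($p = -9 + 3 \left(1 + 3 \left(\left(-5\right) 4\right)\right) = -9 + 3 \left(1 + 3 \left(-20\right)\right) = -9 + 3 \left(1 - 60\right) = -9 + 3 \left(-59\right) = -9 - 177 = -186$)
$s{\left(E \right)} = E + \sqrt{9 + E}$ ($s{\left(E \right)} = E + \sqrt{E + 9} = E + \sqrt{9 + E}$)
$\frac{1}{s{\left(p \right)} + R{\left(94 \right)}} = \frac{1}{\left(-186 + \sqrt{9 - 186}\right) + 94^{2}} = \frac{1}{\left(-186 + \sqrt{-177}\right) + 8836} = \frac{1}{\left(-186 + i \sqrt{177}\right) + 8836} = \frac{1}{8650 + i \sqrt{177}}$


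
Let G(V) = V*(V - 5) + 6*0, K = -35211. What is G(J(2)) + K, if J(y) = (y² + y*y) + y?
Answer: -35161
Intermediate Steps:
J(y) = y + 2*y² (J(y) = (y² + y²) + y = 2*y² + y = y + 2*y²)
G(V) = V*(-5 + V) (G(V) = V*(-5 + V) + 0 = V*(-5 + V))
G(J(2)) + K = (2*(1 + 2*2))*(-5 + 2*(1 + 2*2)) - 35211 = (2*(1 + 4))*(-5 + 2*(1 + 4)) - 35211 = (2*5)*(-5 + 2*5) - 35211 = 10*(-5 + 10) - 35211 = 10*5 - 35211 = 50 - 35211 = -35161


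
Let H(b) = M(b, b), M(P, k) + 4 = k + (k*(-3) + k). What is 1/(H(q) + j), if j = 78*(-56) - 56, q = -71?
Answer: -1/4357 ≈ -0.00022952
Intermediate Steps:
M(P, k) = -4 - k (M(P, k) = -4 + (k + (k*(-3) + k)) = -4 + (k + (-3*k + k)) = -4 + (k - 2*k) = -4 - k)
H(b) = -4 - b
j = -4424 (j = -4368 - 56 = -4424)
1/(H(q) + j) = 1/((-4 - 1*(-71)) - 4424) = 1/((-4 + 71) - 4424) = 1/(67 - 4424) = 1/(-4357) = -1/4357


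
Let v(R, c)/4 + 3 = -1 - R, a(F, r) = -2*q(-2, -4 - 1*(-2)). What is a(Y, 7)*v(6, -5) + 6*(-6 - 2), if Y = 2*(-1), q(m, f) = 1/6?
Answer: -104/3 ≈ -34.667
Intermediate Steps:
q(m, f) = ⅙
Y = -2
a(F, r) = -⅓ (a(F, r) = -2*⅙ = -⅓)
v(R, c) = -16 - 4*R (v(R, c) = -12 + 4*(-1 - R) = -12 + (-4 - 4*R) = -16 - 4*R)
a(Y, 7)*v(6, -5) + 6*(-6 - 2) = -(-16 - 4*6)/3 + 6*(-6 - 2) = -(-16 - 24)/3 + 6*(-8) = -⅓*(-40) - 48 = 40/3 - 48 = -104/3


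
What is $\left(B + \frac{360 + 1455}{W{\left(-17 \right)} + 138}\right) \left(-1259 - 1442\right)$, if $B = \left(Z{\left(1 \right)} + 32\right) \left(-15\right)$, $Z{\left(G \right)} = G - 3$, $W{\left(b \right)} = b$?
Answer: $1174935$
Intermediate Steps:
$Z{\left(G \right)} = -3 + G$
$B = -450$ ($B = \left(\left(-3 + 1\right) + 32\right) \left(-15\right) = \left(-2 + 32\right) \left(-15\right) = 30 \left(-15\right) = -450$)
$\left(B + \frac{360 + 1455}{W{\left(-17 \right)} + 138}\right) \left(-1259 - 1442\right) = \left(-450 + \frac{360 + 1455}{-17 + 138}\right) \left(-1259 - 1442\right) = \left(-450 + \frac{1815}{121}\right) \left(-2701\right) = \left(-450 + 1815 \cdot \frac{1}{121}\right) \left(-2701\right) = \left(-450 + 15\right) \left(-2701\right) = \left(-435\right) \left(-2701\right) = 1174935$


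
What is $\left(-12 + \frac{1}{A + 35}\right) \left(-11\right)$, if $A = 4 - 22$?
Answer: $\frac{2233}{17} \approx 131.35$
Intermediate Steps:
$A = -18$
$\left(-12 + \frac{1}{A + 35}\right) \left(-11\right) = \left(-12 + \frac{1}{-18 + 35}\right) \left(-11\right) = \left(-12 + \frac{1}{17}\right) \left(-11\right) = \left(- \frac{203}{17}\right) \left(-11\right) = \frac{2233}{17}$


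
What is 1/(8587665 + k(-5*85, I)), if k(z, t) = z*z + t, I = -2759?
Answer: 1/8765531 ≈ 1.1408e-7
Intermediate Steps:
k(z, t) = t + z² (k(z, t) = z² + t = t + z²)
1/(8587665 + k(-5*85, I)) = 1/(8587665 + (-2759 + (-5*85)²)) = 1/(8587665 + (-2759 + (-425)²)) = 1/(8587665 + (-2759 + 180625)) = 1/(8587665 + 177866) = 1/8765531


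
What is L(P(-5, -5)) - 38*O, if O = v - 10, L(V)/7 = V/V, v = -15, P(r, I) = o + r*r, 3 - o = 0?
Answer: 957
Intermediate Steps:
o = 3 (o = 3 - 1*0 = 3 + 0 = 3)
P(r, I) = 3 + r² (P(r, I) = 3 + r*r = 3 + r²)
L(V) = 7 (L(V) = 7*(V/V) = 7*1 = 7)
O = -25 (O = -15 - 10 = -25)
L(P(-5, -5)) - 38*O = 7 - 38*(-25) = 7 + 950 = 957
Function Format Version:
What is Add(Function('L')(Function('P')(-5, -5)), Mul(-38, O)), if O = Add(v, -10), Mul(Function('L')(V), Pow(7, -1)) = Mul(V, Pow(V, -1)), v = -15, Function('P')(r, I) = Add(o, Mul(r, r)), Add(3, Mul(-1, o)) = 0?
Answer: 957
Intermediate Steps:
o = 3 (o = Add(3, Mul(-1, 0)) = Add(3, 0) = 3)
Function('P')(r, I) = Add(3, Pow(r, 2)) (Function('P')(r, I) = Add(3, Mul(r, r)) = Add(3, Pow(r, 2)))
Function('L')(V) = 7 (Function('L')(V) = Mul(7, Mul(V, Pow(V, -1))) = Mul(7, 1) = 7)
O = -25 (O = Add(-15, -10) = -25)
Add(Function('L')(Function('P')(-5, -5)), Mul(-38, O)) = Add(7, Mul(-38, -25)) = Add(7, 950) = 957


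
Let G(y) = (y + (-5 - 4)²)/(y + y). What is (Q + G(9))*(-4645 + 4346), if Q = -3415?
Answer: 1019590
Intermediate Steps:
G(y) = (81 + y)/(2*y) (G(y) = (y + (-9)²)/((2*y)) = (y + 81)*(1/(2*y)) = (81 + y)*(1/(2*y)) = (81 + y)/(2*y))
(Q + G(9))*(-4645 + 4346) = (-3415 + (½)*(81 + 9)/9)*(-4645 + 4346) = (-3415 + (½)*(⅑)*90)*(-299) = (-3415 + 5)*(-299) = -3410*(-299) = 1019590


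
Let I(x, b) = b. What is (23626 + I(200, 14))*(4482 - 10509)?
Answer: -142478280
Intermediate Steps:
(23626 + I(200, 14))*(4482 - 10509) = (23626 + 14)*(4482 - 10509) = 23640*(-6027) = -142478280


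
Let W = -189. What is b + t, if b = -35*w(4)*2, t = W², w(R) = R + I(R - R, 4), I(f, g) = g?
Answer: 35161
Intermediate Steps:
w(R) = 4 + R (w(R) = R + 4 = 4 + R)
t = 35721 (t = (-189)² = 35721)
b = -560 (b = -35*(4 + 4)*2 = -35*8*2 = -280*2 = -560)
b + t = -560 + 35721 = 35161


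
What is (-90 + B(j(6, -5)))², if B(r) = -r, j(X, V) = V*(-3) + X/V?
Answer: 269361/25 ≈ 10774.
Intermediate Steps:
j(X, V) = -3*V + X/V
(-90 + B(j(6, -5)))² = (-90 - (-3*(-5) + 6/(-5)))² = (-90 - (15 + 6*(-⅕)))² = (-90 - (15 - 6/5))² = (-90 - 1*69/5)² = (-90 - 69/5)² = (-519/5)² = 269361/25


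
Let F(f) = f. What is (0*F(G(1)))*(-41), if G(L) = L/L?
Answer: 0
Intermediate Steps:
G(L) = 1
(0*F(G(1)))*(-41) = (0*1)*(-41) = 0*(-41) = 0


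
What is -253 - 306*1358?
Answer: -415801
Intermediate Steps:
-253 - 306*1358 = -253 - 415548 = -415801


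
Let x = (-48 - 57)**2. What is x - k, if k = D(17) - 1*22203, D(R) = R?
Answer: 33211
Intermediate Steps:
x = 11025 (x = (-105)**2 = 11025)
k = -22186 (k = 17 - 1*22203 = 17 - 22203 = -22186)
x - k = 11025 - 1*(-22186) = 11025 + 22186 = 33211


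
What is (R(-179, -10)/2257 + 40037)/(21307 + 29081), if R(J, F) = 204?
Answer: 90363713/113725716 ≈ 0.79458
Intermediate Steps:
(R(-179, -10)/2257 + 40037)/(21307 + 29081) = (204/2257 + 40037)/(21307 + 29081) = (204*(1/2257) + 40037)/50388 = (204/2257 + 40037)*(1/50388) = (90363713/2257)*(1/50388) = 90363713/113725716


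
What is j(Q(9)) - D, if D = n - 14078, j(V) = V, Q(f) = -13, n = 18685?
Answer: -4620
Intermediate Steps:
D = 4607 (D = 18685 - 14078 = 4607)
j(Q(9)) - D = -13 - 1*4607 = -13 - 4607 = -4620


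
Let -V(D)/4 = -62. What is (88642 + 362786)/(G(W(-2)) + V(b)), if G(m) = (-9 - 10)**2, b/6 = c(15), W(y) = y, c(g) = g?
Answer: 150476/203 ≈ 741.26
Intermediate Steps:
b = 90 (b = 6*15 = 90)
V(D) = 248 (V(D) = -4*(-62) = 248)
G(m) = 361 (G(m) = (-19)**2 = 361)
(88642 + 362786)/(G(W(-2)) + V(b)) = (88642 + 362786)/(361 + 248) = 451428/609 = 451428*(1/609) = 150476/203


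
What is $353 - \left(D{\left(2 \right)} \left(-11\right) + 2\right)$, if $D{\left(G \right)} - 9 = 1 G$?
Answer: $472$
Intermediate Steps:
$D{\left(G \right)} = 9 + G$ ($D{\left(G \right)} = 9 + 1 G = 9 + G$)
$353 - \left(D{\left(2 \right)} \left(-11\right) + 2\right) = 353 - \left(\left(9 + 2\right) \left(-11\right) + 2\right) = 353 - \left(11 \left(-11\right) + 2\right) = 353 - \left(-121 + 2\right) = 353 - -119 = 353 + 119 = 472$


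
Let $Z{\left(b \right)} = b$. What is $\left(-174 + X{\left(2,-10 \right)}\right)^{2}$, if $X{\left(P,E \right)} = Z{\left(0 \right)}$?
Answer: $30276$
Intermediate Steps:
$X{\left(P,E \right)} = 0$
$\left(-174 + X{\left(2,-10 \right)}\right)^{2} = \left(-174 + 0\right)^{2} = \left(-174\right)^{2} = 30276$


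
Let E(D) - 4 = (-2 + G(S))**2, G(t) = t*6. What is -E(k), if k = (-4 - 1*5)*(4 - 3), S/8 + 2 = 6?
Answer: -36104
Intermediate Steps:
S = 32 (S = -16 + 8*6 = -16 + 48 = 32)
G(t) = 6*t
k = -9 (k = (-4 - 5)*1 = -9*1 = -9)
E(D) = 36104 (E(D) = 4 + (-2 + 6*32)**2 = 4 + (-2 + 192)**2 = 4 + 190**2 = 4 + 36100 = 36104)
-E(k) = -1*36104 = -36104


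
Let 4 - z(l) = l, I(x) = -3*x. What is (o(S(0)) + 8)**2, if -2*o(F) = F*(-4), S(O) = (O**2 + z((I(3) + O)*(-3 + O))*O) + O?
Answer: 64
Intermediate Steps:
z(l) = 4 - l
S(O) = O + O**2 + O*(4 - (-9 + O)*(-3 + O)) (S(O) = (O**2 + (4 - (-3*3 + O)*(-3 + O))*O) + O = (O**2 + (4 - (-9 + O)*(-3 + O))*O) + O = (O**2 + O*(4 - (-9 + O)*(-3 + O))) + O = O + O**2 + O*(4 - (-9 + O)*(-3 + O)))
o(F) = 2*F (o(F) = -F*(-4)/2 = -(-2)*F = 2*F)
(o(S(0)) + 8)**2 = (2*(0*(-22 - 1*0**2 + 13*0)) + 8)**2 = (2*(0*(-22 - 1*0 + 0)) + 8)**2 = (2*(0*(-22 + 0 + 0)) + 8)**2 = (2*(0*(-22)) + 8)**2 = (2*0 + 8)**2 = (0 + 8)**2 = 8**2 = 64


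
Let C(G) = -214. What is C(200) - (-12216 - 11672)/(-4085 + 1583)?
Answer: -279658/1251 ≈ -223.55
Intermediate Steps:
C(200) - (-12216 - 11672)/(-4085 + 1583) = -214 - (-12216 - 11672)/(-4085 + 1583) = -214 - (-23888)/(-2502) = -214 - (-23888)*(-1)/2502 = -214 - 1*11944/1251 = -214 - 11944/1251 = -279658/1251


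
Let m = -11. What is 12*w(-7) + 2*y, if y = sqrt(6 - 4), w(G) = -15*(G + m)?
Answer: 3240 + 2*sqrt(2) ≈ 3242.8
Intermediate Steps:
w(G) = 165 - 15*G (w(G) = -15*(G - 11) = -15*(-11 + G) = 165 - 15*G)
y = sqrt(2) ≈ 1.4142
12*w(-7) + 2*y = 12*(165 - 15*(-7)) + 2*sqrt(2) = 12*(165 + 105) + 2*sqrt(2) = 12*270 + 2*sqrt(2) = 3240 + 2*sqrt(2)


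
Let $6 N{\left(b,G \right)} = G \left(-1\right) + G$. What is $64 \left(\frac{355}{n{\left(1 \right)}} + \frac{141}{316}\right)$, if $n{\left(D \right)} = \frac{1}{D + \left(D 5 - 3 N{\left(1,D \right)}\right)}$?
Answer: $\frac{10771536}{79} \approx 1.3635 \cdot 10^{5}$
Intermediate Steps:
$N{\left(b,G \right)} = 0$ ($N{\left(b,G \right)} = \frac{G \left(-1\right) + G}{6} = \frac{- G + G}{6} = \frac{1}{6} \cdot 0 = 0$)
$n{\left(D \right)} = \frac{1}{6 D}$ ($n{\left(D \right)} = \frac{1}{D + \left(D 5 - 0\right)} = \frac{1}{D + \left(5 D + 0\right)} = \frac{1}{D + 5 D} = \frac{1}{6 D}$)
$64 \left(\frac{355}{n{\left(1 \right)}} + \frac{141}{316}\right) = 64 \left(\frac{355}{\frac{1}{6} \cdot 1^{-1}} + \frac{141}{316}\right) = 64 \left(\frac{355}{\frac{1}{6} \cdot 1} + 141 \cdot \frac{1}{316}\right) = 64 \left(355 \frac{1}{\frac{1}{6}} + \frac{141}{316}\right) = 64 \left(355 \cdot 6 + \frac{141}{316}\right) = 64 \left(2130 + \frac{141}{316}\right) = 64 \cdot \frac{673221}{316} = \frac{10771536}{79}$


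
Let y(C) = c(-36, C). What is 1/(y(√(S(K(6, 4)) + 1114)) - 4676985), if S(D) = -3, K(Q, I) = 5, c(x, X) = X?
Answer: -4676985/21874188689114 - √1111/21874188689114 ≈ -2.1381e-7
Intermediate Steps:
y(C) = C
1/(y(√(S(K(6, 4)) + 1114)) - 4676985) = 1/(√(-3 + 1114) - 4676985) = 1/(√1111 - 4676985) = 1/(-4676985 + √1111)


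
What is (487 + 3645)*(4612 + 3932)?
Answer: 35303808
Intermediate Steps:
(487 + 3645)*(4612 + 3932) = 4132*8544 = 35303808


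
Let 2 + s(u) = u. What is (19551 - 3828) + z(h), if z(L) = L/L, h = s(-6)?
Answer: 15724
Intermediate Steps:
s(u) = -2 + u
h = -8 (h = -2 - 6 = -8)
z(L) = 1
(19551 - 3828) + z(h) = (19551 - 3828) + 1 = 15723 + 1 = 15724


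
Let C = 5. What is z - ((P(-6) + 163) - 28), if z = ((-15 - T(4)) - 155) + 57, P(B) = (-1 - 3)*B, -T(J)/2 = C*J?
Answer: -232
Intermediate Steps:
T(J) = -10*J
P(B) = -4*B
z = -73 (z = ((-15 - (-10)*4) - 155) + 57 = ((-15 - 1*(-40)) - 155) + 57 = ((-15 + 40) - 155) + 57 = (25 - 155) + 57 = -130 + 57 = -73)
z - ((P(-6) + 163) - 28) = -73 - ((-4*(-6) + 163) - 28) = -73 - ((24 + 163) - 28) = -73 - (187 - 28) = -73 - 1*159 = -73 - 159 = -232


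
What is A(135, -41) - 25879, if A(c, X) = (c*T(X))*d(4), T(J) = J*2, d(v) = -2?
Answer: -3739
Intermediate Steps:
T(J) = 2*J
A(c, X) = -4*X*c (A(c, X) = (c*(2*X))*(-2) = (2*X*c)*(-2) = -4*X*c)
A(135, -41) - 25879 = -4*(-41)*135 - 25879 = 22140 - 25879 = -3739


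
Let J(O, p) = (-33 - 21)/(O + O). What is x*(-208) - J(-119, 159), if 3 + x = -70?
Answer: 1806869/119 ≈ 15184.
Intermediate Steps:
x = -73 (x = -3 - 70 = -73)
J(O, p) = -27/O (J(O, p) = -54*1/(2*O) = -27/O)
x*(-208) - J(-119, 159) = -73*(-208) - (-27)/(-119) = 15184 - (-27)*(-1)/119 = 15184 - 1*27/119 = 15184 - 27/119 = 1806869/119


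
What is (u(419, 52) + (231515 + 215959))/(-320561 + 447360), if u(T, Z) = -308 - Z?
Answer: 447114/126799 ≈ 3.5262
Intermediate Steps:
(u(419, 52) + (231515 + 215959))/(-320561 + 447360) = ((-308 - 1*52) + (231515 + 215959))/(-320561 + 447360) = ((-308 - 52) + 447474)/126799 = (-360 + 447474)*(1/126799) = 447114*(1/126799) = 447114/126799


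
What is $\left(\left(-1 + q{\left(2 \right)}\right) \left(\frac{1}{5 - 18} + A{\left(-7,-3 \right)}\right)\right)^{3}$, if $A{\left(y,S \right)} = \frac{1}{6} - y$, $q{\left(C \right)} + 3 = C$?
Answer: $- \frac{169112377}{59319} \approx -2850.9$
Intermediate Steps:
$q{\left(C \right)} = -3 + C$
$A{\left(y,S \right)} = \frac{1}{6} - y$
$\left(\left(-1 + q{\left(2 \right)}\right) \left(\frac{1}{5 - 18} + A{\left(-7,-3 \right)}\right)\right)^{3} = \left(\left(-1 + \left(-3 + 2\right)\right) \left(\frac{1}{5 - 18} + \left(\frac{1}{6} - -7\right)\right)\right)^{3} = \left(\left(-1 - 1\right) \left(\frac{1}{-13} + \left(\frac{1}{6} + 7\right)\right)\right)^{3} = \left(- 2 \left(- \frac{1}{13} + \frac{43}{6}\right)\right)^{3} = \left(\left(-2\right) \frac{553}{78}\right)^{3} = \left(- \frac{553}{39}\right)^{3} = - \frac{169112377}{59319}$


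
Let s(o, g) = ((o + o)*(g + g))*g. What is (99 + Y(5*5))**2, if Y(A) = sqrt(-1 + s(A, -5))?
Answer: 12300 + 1386*sqrt(51) ≈ 22198.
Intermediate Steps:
s(o, g) = 4*o*g**2 (s(o, g) = ((2*o)*(2*g))*g = (4*g*o)*g = 4*o*g**2)
Y(A) = sqrt(-1 + 100*A) (Y(A) = sqrt(-1 + 4*A*(-5)**2) = sqrt(-1 + 4*A*25) = sqrt(-1 + 100*A))
(99 + Y(5*5))**2 = (99 + sqrt(-1 + 100*(5*5)))**2 = (99 + sqrt(-1 + 100*25))**2 = (99 + sqrt(-1 + 2500))**2 = (99 + sqrt(2499))**2 = (99 + 7*sqrt(51))**2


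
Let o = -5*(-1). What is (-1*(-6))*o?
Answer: 30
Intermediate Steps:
o = 5
(-1*(-6))*o = -1*(-6)*5 = 6*5 = 30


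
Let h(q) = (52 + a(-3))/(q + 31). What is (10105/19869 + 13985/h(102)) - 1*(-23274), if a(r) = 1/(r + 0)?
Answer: 36509541148/615939 ≈ 59275.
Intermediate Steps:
a(r) = 1/r
h(q) = 155/(3*(31 + q)) (h(q) = (52 + 1/(-3))/(q + 31) = (52 - ⅓)/(31 + q) = 155/(3*(31 + q)))
(10105/19869 + 13985/h(102)) - 1*(-23274) = (10105/19869 + 13985/((155/(3*(31 + 102))))) - 1*(-23274) = (10105*(1/19869) + 13985/(((155/3)/133))) + 23274 = (10105/19869 + 13985/(((155/3)*(1/133)))) + 23274 = (10105/19869 + 13985/(155/399)) + 23274 = (10105/19869 + 13985*(399/155)) + 23274 = (10105/19869 + 1116003/31) + 23274 = 22174176862/615939 + 23274 = 36509541148/615939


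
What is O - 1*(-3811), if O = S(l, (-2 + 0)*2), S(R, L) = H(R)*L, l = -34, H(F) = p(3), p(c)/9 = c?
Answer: 3703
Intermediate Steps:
p(c) = 9*c
H(F) = 27 (H(F) = 9*3 = 27)
S(R, L) = 27*L
O = -108 (O = 27*((-2 + 0)*2) = 27*(-2*2) = 27*(-4) = -108)
O - 1*(-3811) = -108 - 1*(-3811) = -108 + 3811 = 3703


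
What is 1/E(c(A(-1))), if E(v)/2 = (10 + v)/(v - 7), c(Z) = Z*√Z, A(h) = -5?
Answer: (-7*I + 5*√5)/(10*(√5 + 2*I)) ≈ 0.12222 - 0.42237*I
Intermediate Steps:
c(Z) = Z^(3/2)
E(v) = 2*(10 + v)/(-7 + v) (E(v) = 2*((10 + v)/(v - 7)) = 2*((10 + v)/(-7 + v)) = 2*(10 + v)/(-7 + v))
1/E(c(A(-1))) = 1/(2*(10 + (-5)^(3/2))/(-7 + (-5)^(3/2))) = 1/(2*(10 - 5*I*√5)/(-7 - 5*I*√5)) = (-7 - 5*I*√5)/(2*(10 - 5*I*√5))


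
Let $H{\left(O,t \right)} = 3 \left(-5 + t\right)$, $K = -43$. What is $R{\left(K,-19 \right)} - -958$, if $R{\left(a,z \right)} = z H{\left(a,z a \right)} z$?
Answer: $880354$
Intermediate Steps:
$H{\left(O,t \right)} = -15 + 3 t$
$R{\left(a,z \right)} = z^{2} \left(-15 + 3 a z\right)$ ($R{\left(a,z \right)} = z \left(-15 + 3 z a\right) z = z \left(-15 + 3 a z\right) z = z^{2} \left(-15 + 3 a z\right)$)
$R{\left(K,-19 \right)} - -958 = 3 \left(-19\right)^{2} \left(-5 - -817\right) - -958 = 3 \cdot 361 \left(-5 + 817\right) + 958 = 3 \cdot 361 \cdot 812 + 958 = 879396 + 958 = 880354$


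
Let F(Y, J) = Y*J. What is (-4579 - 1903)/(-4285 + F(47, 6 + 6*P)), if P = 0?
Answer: 6482/4003 ≈ 1.6193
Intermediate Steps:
F(Y, J) = J*Y
(-4579 - 1903)/(-4285 + F(47, 6 + 6*P)) = (-4579 - 1903)/(-4285 + (6 + 6*0)*47) = -6482/(-4285 + (6 + 0)*47) = -6482/(-4285 + 6*47) = -6482/(-4285 + 282) = -6482/(-4003) = -6482*(-1/4003) = 6482/4003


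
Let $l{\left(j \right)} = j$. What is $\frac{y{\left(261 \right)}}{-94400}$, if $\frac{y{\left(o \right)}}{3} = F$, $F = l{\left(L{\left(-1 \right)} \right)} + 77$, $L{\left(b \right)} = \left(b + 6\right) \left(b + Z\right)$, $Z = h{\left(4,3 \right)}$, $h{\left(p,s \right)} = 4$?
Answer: $- \frac{69}{23600} \approx -0.0029237$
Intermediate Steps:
$Z = 4$
$L{\left(b \right)} = \left(4 + b\right) \left(6 + b\right)$ ($L{\left(b \right)} = \left(b + 6\right) \left(b + 4\right) = \left(6 + b\right) \left(4 + b\right) = \left(4 + b\right) \left(6 + b\right)$)
$F = 92$ ($F = \left(24 + \left(-1\right)^{2} + 10 \left(-1\right)\right) + 77 = \left(24 + 1 - 10\right) + 77 = 15 + 77 = 92$)
$y{\left(o \right)} = 276$ ($y{\left(o \right)} = 3 \cdot 92 = 276$)
$\frac{y{\left(261 \right)}}{-94400} = \frac{276}{-94400} = 276 \left(- \frac{1}{94400}\right) = - \frac{69}{23600}$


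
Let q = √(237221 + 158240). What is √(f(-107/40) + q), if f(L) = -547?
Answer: √(-547 + √395461) ≈ 9.0475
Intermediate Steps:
q = √395461 ≈ 628.86
√(f(-107/40) + q) = √(-547 + √395461)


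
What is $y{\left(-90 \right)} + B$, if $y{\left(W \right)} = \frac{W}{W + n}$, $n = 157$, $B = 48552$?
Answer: $\frac{3252894}{67} \approx 48551.0$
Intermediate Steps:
$y{\left(W \right)} = \frac{W}{157 + W}$ ($y{\left(W \right)} = \frac{W}{W + 157} = \frac{W}{157 + W}$)
$y{\left(-90 \right)} + B = - \frac{90}{157 - 90} + 48552 = - \frac{90}{67} + 48552 = \frac{3252894}{67}$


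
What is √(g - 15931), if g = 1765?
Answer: 3*I*√1574 ≈ 119.02*I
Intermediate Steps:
√(g - 15931) = √(1765 - 15931) = √(-14166) = 3*I*√1574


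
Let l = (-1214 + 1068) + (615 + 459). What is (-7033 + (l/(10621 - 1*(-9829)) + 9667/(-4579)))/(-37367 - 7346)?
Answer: 329383714494/2093474956075 ≈ 0.15734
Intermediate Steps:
l = 928 (l = -146 + 1074 = 928)
(-7033 + (l/(10621 - 1*(-9829)) + 9667/(-4579)))/(-37367 - 7346) = (-7033 + (928/(10621 - 1*(-9829)) + 9667/(-4579)))/(-37367 - 7346) = (-7033 + (928/(10621 + 9829) + 9667*(-1/4579)))/(-44713) = (-7033 + (928/20450 - 9667/4579))*(-1/44713) = (-7033 + (928*(1/20450) - 9667/4579))*(-1/44713) = (-7033 + (464/10225 - 9667/4579))*(-1/44713) = (-7033 - 96720419/46820275)*(-1/44713) = -329383714494/46820275*(-1/44713) = 329383714494/2093474956075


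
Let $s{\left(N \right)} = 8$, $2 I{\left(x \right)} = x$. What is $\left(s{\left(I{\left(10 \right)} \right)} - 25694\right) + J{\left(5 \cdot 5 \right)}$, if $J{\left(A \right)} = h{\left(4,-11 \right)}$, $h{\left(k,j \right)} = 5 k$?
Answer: $-25666$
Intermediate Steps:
$I{\left(x \right)} = \frac{x}{2}$
$J{\left(A \right)} = 20$ ($J{\left(A \right)} = 5 \cdot 4 = 20$)
$\left(s{\left(I{\left(10 \right)} \right)} - 25694\right) + J{\left(5 \cdot 5 \right)} = \left(8 - 25694\right) + 20 = -25686 + 20 = -25666$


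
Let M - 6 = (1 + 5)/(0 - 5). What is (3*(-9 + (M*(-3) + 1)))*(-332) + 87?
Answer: 111987/5 ≈ 22397.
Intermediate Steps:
M = 24/5 (M = 6 + (1 + 5)/(0 - 5) = 6 + 6/(-5) = 6 + 6*(-⅕) = 6 - 6/5 = 24/5 ≈ 4.8000)
(3*(-9 + (M*(-3) + 1)))*(-332) + 87 = (3*(-9 + ((24/5)*(-3) + 1)))*(-332) + 87 = (3*(-9 + (-72/5 + 1)))*(-332) + 87 = (3*(-9 - 67/5))*(-332) + 87 = (3*(-112/5))*(-332) + 87 = -336/5*(-332) + 87 = 111552/5 + 87 = 111987/5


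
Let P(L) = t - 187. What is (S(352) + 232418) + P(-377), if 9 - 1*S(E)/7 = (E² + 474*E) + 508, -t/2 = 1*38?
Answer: -1806602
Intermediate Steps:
t = -76 (t = -2*38 = -76)
P(L) = -263 (P(L) = -76 - 187 = -263)
S(E) = -3493 - 3318*E - 7*E² (S(E) = 63 - 7*((E² + 474*E) + 508) = 63 - 7*(508 + E² + 474*E) = 63 + (-3556 - 3318*E - 7*E²) = -3493 - 3318*E - 7*E²)
(S(352) + 232418) + P(-377) = ((-3493 - 3318*352 - 7*352²) + 232418) - 263 = ((-3493 - 1167936 - 7*123904) + 232418) - 263 = ((-3493 - 1167936 - 867328) + 232418) - 263 = (-2038757 + 232418) - 263 = -1806339 - 263 = -1806602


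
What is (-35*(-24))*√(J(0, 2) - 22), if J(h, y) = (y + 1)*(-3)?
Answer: 840*I*√31 ≈ 4676.9*I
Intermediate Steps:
J(h, y) = -3 - 3*y (J(h, y) = (1 + y)*(-3) = -3 - 3*y)
(-35*(-24))*√(J(0, 2) - 22) = (-35*(-24))*√((-3 - 3*2) - 22) = 840*√((-3 - 6) - 22) = 840*√(-9 - 22) = 840*√(-31) = 840*(I*√31) = 840*I*√31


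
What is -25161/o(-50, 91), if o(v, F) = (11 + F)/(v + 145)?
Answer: -796765/34 ≈ -23434.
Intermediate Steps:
o(v, F) = (11 + F)/(145 + v)
-25161/o(-50, 91) = -25161*(145 - 50)/(11 + 91) = -25161/(102/95) = -25161/((1/95)*102) = -25161/102/95 = -25161*95/102 = -796765/34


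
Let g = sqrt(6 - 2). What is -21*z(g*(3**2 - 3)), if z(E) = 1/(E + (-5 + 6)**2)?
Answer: -21/13 ≈ -1.6154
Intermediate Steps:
g = 2 (g = sqrt(4) = 2)
z(E) = 1/(1 + E) (z(E) = 1/(E + 1**2) = 1/(E + 1) = 1/(1 + E))
-21*z(g*(3**2 - 3)) = -21/(1 + 2*(3**2 - 3)) = -21/(1 + 2*(9 - 3)) = -21/(1 + 2*6) = -21/(1 + 12) = -21/13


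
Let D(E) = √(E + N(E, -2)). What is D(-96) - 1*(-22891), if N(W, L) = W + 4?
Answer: 22891 + 2*I*√47 ≈ 22891.0 + 13.711*I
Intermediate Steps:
N(W, L) = 4 + W
D(E) = √(4 + 2*E) (D(E) = √(E + (4 + E)) = √(4 + 2*E))
D(-96) - 1*(-22891) = √(4 + 2*(-96)) - 1*(-22891) = √(4 - 192) + 22891 = √(-188) + 22891 = 2*I*√47 + 22891 = 22891 + 2*I*√47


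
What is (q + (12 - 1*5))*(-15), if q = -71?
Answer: 960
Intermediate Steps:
(q + (12 - 1*5))*(-15) = (-71 + (12 - 1*5))*(-15) = (-71 + (12 - 5))*(-15) = (-71 + 7)*(-15) = -64*(-15) = 960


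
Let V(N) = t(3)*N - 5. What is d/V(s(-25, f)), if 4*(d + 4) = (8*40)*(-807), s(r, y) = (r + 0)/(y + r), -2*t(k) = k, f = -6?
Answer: 4002968/385 ≈ 10397.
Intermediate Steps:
t(k) = -k/2
s(r, y) = r/(r + y)
V(N) = -5 - 3*N/2 (V(N) = (-½*3)*N - 5 = -3*N/2 - 5 = -5 - 3*N/2)
d = -64564 (d = -4 + ((8*40)*(-807))/4 = -4 + (320*(-807))/4 = -4 + (¼)*(-258240) = -4 - 64560 = -64564)
d/V(s(-25, f)) = -64564/(-5 - (-75)/(2*(-25 - 6))) = -64564/(-5 - (-75)/(2*(-31))) = -64564/(-5 - (-75)*(-1)/(2*31)) = -64564/(-5 - 3/2*25/31) = -64564/(-5 - 75/62) = -64564/(-385/62) = -64564*(-62/385) = 4002968/385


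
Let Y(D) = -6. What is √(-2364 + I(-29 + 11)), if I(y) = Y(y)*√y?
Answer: √(-2364 - 18*I*√2) ≈ 0.2618 - 48.622*I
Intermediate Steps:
I(y) = -6*√y
√(-2364 + I(-29 + 11)) = √(-2364 - 6*√(-29 + 11)) = √(-2364 - 18*I*√2)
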